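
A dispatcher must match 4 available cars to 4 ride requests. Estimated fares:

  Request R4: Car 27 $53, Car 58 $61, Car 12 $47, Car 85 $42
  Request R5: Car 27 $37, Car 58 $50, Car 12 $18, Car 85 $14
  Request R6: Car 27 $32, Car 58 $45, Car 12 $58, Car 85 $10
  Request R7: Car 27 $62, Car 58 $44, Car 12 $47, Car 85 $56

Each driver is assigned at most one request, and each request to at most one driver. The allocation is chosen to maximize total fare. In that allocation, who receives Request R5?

Optimal: Car 27→Request R4 ($53), Car 58→Request R5 ($50), Car 12→Request R6 ($58), Car 85→Request R7 ($56) — total 53+50+58+56 = $217.
Max-entry greedy (repeatedly take the single best remaining cell) gives $195, worse by 22.
Next-best assignment: Car 27→Request R5, Car 58→Request R4, Car 12→Request R6, Car 85→Request R7 = $212.
Car 58's own top request is Request R4 ($61), but forcing Car 58→Request R4 and reassigning the rest optimally gives only $212 — worse by 5.

Car 58 receives Request R5.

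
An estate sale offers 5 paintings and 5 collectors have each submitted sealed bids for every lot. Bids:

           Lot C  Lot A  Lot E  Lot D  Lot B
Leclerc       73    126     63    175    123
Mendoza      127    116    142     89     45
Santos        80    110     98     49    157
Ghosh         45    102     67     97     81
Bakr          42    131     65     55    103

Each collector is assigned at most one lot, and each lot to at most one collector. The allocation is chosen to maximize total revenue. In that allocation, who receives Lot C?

Mendoza receives Lot C.

This is a one-to-one assignment (maximum-weight bipartite matching).
Optimal: Leclerc→Lot D ($175), Mendoza→Lot C ($127), Santos→Lot B ($157), Ghosh→Lot E ($67), Bakr→Lot A ($131) — total 175+127+157+67+131 = $657.
Max-entry greedy (repeatedly take the single best remaining cell) gives $650, worse by 7.
Every other assignment is strictly worse.
Mendoza's own top lot is Lot E ($142), but forcing Mendoza→Lot E and reassigning the rest optimally gives only $650 — worse by 7.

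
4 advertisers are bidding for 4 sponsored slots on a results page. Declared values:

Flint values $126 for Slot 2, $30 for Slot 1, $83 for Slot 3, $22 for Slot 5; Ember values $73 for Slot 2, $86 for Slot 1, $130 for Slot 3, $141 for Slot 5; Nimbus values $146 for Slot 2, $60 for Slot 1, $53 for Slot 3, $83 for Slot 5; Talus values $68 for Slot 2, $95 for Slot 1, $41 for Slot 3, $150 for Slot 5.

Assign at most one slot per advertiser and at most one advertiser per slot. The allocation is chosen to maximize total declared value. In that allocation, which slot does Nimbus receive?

Nimbus receives Slot 1.

Treat this as an assignment problem: match each advertiser to one slot.
Optimal: Flint→Slot 2 ($126), Ember→Slot 3 ($130), Nimbus→Slot 1 ($60), Talus→Slot 5 ($150) — total 126+130+60+150 = $466.
Row-greedy (each advertiser in turn takes its best remaining slot) gives $368, worse by 98.
Next-best assignment: Flint→Slot 3, Ember→Slot 1, Nimbus→Slot 2, Talus→Slot 5 = $465.
Every other assignment is strictly worse.
Nimbus's own top slot is Slot 2 ($146), but forcing Nimbus→Slot 2 and reassigning the rest optimally gives only $465 — worse by 1.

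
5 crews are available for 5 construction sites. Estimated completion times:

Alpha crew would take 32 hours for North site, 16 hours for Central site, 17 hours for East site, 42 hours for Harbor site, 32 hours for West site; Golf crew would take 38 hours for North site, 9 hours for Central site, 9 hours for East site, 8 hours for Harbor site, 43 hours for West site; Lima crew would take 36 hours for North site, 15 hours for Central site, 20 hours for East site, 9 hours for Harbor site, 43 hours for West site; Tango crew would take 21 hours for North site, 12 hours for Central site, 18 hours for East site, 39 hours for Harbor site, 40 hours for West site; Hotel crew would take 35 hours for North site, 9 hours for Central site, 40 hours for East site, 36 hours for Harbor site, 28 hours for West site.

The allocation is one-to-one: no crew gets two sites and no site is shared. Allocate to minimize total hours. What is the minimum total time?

Minimum total: 80 hours

Optimal: Alpha crew→West site (32 hours), Golf crew→East site (9 hours), Lima crew→Harbor site (9 hours), Tango crew→North site (21 hours), Hotel crew→Central site (9 hours) — total 32+9+9+21+9 = 80 hours.
Column-greedy (each site in turn goes to its cheapest remaining crew) gives 84 hours, worse by 4.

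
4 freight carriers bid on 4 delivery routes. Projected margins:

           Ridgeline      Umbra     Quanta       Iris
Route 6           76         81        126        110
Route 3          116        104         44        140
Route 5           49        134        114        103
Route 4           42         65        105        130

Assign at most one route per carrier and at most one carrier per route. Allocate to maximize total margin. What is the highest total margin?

Maximum total: $506k

This is the linear assignment problem.
Optimal: Ridgeline→Route 3 ($116k), Umbra→Route 5 ($134k), Quanta→Route 6 ($126k), Iris→Route 4 ($130k) — total 116+134+126+130 = $506k.
Max-entry greedy (repeatedly take the single best remaining cell) gives $442k, worse by 64.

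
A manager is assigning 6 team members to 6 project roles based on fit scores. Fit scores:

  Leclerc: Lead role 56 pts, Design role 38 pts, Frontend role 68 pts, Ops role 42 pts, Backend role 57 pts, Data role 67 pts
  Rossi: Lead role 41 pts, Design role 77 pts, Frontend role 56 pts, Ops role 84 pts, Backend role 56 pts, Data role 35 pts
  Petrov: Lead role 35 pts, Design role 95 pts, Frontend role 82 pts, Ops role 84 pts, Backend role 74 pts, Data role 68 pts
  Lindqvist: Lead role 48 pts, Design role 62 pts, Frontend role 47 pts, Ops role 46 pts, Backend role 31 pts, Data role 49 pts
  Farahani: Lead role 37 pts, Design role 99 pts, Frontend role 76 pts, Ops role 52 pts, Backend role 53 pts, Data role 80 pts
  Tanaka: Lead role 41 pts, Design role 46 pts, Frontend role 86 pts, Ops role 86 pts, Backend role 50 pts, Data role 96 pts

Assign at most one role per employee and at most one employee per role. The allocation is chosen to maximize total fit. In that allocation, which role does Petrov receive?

Petrov receives Backend role.

Optimal: Leclerc→Frontend role (68 pts), Rossi→Ops role (84 pts), Petrov→Backend role (74 pts), Lindqvist→Lead role (48 pts), Farahani→Design role (99 pts), Tanaka→Data role (96 pts) — total 68+84+74+48+99+96 = 469 pts.
Next-best assignment: Leclerc→Backend role, Rossi→Ops role, Petrov→Frontend role, Lindqvist→Lead role, Farahani→Design role, Tanaka→Data role = 466 pts.
Checked against all permutations: 469 pts is optimal.
Petrov's own top role is Design role (95 pts), but forcing Petrov→Design role and reassigning the rest optimally gives only 456 pts — worse by 13.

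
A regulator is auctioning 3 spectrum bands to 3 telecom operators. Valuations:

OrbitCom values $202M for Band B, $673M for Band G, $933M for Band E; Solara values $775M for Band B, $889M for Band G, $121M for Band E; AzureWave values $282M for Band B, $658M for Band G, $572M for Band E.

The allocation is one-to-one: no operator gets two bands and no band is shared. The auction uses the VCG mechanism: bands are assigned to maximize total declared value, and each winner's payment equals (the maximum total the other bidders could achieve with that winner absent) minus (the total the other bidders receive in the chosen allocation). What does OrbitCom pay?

OrbitCom pays $28M.

Efficient allocation: OrbitCom→Band E ($933M), Solara→Band B ($775M), AzureWave→Band G ($658M); total welfare W = $2366M.
OrbitCom receives Band E at value $933M, so the others get W − 933 = $1433M.
Without OrbitCom: best allocation of the remaining 2 bidders over all 3 bands is Solara→Band G ($889M), AzureWave→Band E ($572M), total $1461M.
VCG payment = (others' best without OrbitCom) − (others' welfare with OrbitCom) = 1461 − 1433 = $28M.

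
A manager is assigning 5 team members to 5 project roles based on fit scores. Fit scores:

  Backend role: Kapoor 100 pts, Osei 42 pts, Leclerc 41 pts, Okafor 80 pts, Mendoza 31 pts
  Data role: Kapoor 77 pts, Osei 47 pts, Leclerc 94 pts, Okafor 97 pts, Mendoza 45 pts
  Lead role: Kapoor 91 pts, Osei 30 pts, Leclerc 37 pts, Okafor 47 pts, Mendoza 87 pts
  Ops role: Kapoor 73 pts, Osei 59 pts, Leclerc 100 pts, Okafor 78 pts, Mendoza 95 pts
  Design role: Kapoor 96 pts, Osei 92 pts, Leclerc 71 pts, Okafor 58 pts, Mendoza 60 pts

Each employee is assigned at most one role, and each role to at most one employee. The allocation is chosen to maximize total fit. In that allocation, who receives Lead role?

Optimal: Kapoor→Backend role (100 pts), Osei→Design role (92 pts), Leclerc→Ops role (100 pts), Okafor→Data role (97 pts), Mendoza→Lead role (87 pts) — total 100+92+100+97+87 = 476 pts.
Next-best assignment: Kapoor→Lead role, Osei→Design role, Leclerc→Data role, Okafor→Backend role, Mendoza→Ops role = 452 pts.
Swapping Mendoza↔Osei (Mendoza→Design role 60 pts, Osei→Lead role 30 pts) loses 89.
Every other assignment is strictly worse.
Mendoza's own top role is Ops role (95 pts), but forcing Mendoza→Ops role and reassigning the rest optimally gives only 452 pts — worse by 24.

Mendoza receives Lead role.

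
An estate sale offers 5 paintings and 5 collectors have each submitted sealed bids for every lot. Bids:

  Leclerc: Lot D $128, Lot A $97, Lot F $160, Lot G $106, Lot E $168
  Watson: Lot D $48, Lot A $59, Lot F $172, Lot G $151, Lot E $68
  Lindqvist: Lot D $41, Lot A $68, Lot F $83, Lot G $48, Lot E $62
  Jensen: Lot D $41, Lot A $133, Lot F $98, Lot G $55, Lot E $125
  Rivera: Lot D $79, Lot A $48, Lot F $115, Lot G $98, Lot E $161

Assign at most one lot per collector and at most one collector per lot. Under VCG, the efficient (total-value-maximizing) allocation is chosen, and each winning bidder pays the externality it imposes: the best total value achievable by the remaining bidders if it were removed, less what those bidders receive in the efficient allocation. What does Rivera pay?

Rivera pays $40.

Efficient allocation: Leclerc→Lot D ($128), Watson→Lot G ($151), Lindqvist→Lot F ($83), Jensen→Lot A ($133), Rivera→Lot E ($161); total welfare W = $656.
Rivera receives Lot E at value $161, so the others get W − 161 = $495.
Without Rivera: best allocation of the remaining 4 bidders over all 5 lots is Leclerc→Lot E ($168), Watson→Lot G ($151), Lindqvist→Lot F ($83), Jensen→Lot A ($133), total $535.
VCG payment = (others' best without Rivera) − (others' welfare with Rivera) = 535 − 495 = $40.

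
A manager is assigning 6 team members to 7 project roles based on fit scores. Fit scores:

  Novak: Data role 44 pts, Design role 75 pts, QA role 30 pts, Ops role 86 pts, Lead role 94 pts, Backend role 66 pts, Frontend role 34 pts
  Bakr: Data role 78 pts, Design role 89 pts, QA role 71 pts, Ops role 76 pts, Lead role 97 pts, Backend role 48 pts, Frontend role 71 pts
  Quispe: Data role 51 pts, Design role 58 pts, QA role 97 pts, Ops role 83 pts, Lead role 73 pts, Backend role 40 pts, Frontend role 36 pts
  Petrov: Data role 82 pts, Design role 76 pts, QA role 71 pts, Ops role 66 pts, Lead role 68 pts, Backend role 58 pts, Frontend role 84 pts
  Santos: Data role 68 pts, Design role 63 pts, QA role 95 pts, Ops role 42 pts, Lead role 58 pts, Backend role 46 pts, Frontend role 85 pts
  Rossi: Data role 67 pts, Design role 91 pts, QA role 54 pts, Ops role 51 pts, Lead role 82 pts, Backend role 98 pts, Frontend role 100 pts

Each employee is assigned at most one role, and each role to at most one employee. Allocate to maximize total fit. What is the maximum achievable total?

Maximum total: 545 pts

This is a one-to-one assignment (maximum-weight bipartite matching).
Optimal: Novak→Ops role (86 pts), Bakr→Lead role (97 pts), Quispe→QA role (97 pts), Petrov→Data role (82 pts), Santos→Frontend role (85 pts), Rossi→Backend role (98 pts) — total 86+97+97+82+85+98 = 545 pts.
Row-greedy (each employee in turn takes its best remaining role) gives 530 pts, worse by 15.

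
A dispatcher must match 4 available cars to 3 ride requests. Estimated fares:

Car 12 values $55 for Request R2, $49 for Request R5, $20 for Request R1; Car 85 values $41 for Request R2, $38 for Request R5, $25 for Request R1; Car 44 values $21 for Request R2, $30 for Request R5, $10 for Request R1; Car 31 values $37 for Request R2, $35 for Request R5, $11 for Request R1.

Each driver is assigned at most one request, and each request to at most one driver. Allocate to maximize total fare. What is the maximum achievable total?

Max total: $115

Optimal: Car 12→Request R2 ($55), Car 31→Request R5 ($35), Car 85→Request R1 ($25) — total 55+35+25 = $115.
Max-entry greedy (repeatedly take the single best remaining cell) gives $104, worse by 11.
Every other assignment is strictly worse.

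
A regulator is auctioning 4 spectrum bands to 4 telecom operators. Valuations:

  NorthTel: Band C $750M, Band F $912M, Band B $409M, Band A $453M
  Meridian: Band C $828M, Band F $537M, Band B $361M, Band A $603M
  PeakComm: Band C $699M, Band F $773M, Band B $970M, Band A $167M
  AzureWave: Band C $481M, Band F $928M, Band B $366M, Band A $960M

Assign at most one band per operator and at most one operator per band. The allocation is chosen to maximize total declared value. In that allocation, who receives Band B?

This is the linear assignment problem.
Optimal: NorthTel→Band F ($912M), Meridian→Band C ($828M), PeakComm→Band B ($970M), AzureWave→Band A ($960M) — total 912+828+970+960 = $3670M.
Column-greedy (each band in turn goes to its best remaining operator) gives $3179M, worse by 491.
Next-best assignment: NorthTel→Band C, Meridian→Band A, PeakComm→Band B, AzureWave→Band F = $3251M.
Every other assignment is strictly worse.

PeakComm receives Band B.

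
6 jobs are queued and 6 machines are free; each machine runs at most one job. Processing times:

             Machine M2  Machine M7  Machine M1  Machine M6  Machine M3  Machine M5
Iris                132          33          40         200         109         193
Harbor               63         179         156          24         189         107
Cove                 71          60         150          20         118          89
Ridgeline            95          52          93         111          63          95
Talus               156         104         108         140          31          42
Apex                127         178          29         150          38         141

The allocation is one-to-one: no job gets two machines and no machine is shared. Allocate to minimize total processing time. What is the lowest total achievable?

Minimum total: 250 min

Optimal: Iris→Machine M7 (33 min), Harbor→Machine M2 (63 min), Cove→Machine M6 (20 min), Ridgeline→Machine M3 (63 min), Talus→Machine M5 (42 min), Apex→Machine M1 (29 min) — total 33+63+20+63+42+29 = 250 min.
Column-greedy (each machine in turn goes to its cheapest remaining job) gives 271 min, worse by 21.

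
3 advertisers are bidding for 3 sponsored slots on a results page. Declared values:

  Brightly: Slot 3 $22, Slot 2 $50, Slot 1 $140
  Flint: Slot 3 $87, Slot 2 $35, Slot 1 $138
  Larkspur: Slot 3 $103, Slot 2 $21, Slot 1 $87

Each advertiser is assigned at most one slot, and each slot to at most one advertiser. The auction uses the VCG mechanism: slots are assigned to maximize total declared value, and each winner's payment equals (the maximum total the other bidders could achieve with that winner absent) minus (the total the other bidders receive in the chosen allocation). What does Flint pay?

Efficient allocation: Brightly→Slot 2 ($50), Flint→Slot 1 ($138), Larkspur→Slot 3 ($103); total welfare W = $291.
Flint receives Slot 1 at value $138, so the others get W − 138 = $153.
Without Flint: best allocation of the remaining 2 bidders over all 3 slots is Brightly→Slot 1 ($140), Larkspur→Slot 3 ($103), total $243.
VCG payment = (others' best without Flint) − (others' welfare with Flint) = 243 − 153 = $90.

Flint pays $90.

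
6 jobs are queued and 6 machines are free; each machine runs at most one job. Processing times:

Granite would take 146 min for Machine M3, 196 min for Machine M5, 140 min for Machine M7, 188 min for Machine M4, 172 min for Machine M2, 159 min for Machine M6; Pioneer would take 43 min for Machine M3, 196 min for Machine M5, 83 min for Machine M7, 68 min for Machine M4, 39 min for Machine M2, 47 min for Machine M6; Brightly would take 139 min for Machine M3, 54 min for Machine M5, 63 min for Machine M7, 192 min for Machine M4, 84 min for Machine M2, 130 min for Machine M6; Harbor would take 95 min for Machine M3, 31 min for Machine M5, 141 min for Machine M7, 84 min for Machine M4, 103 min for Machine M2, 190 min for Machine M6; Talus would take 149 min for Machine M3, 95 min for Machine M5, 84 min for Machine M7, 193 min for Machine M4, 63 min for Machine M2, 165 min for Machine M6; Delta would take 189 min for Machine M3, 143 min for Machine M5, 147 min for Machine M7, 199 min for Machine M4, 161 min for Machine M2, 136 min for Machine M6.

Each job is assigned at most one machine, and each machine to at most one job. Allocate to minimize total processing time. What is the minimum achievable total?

Minimum total: 507 min

Optimal: Granite→Machine M3 (146 min), Pioneer→Machine M4 (68 min), Brightly→Machine M7 (63 min), Harbor→Machine M5 (31 min), Talus→Machine M2 (63 min), Delta→Machine M6 (136 min) — total 146+68+63+31+63+136 = 507 min.
Row-greedy (each job in turn takes its cheapest remaining machine) gives 602 min, worse by 95.
Next-best assignment: Granite→Machine M7, Pioneer→Machine M3, Brightly→Machine M5, Harbor→Machine M4, Talus→Machine M2, Delta→Machine M6 = 520 min.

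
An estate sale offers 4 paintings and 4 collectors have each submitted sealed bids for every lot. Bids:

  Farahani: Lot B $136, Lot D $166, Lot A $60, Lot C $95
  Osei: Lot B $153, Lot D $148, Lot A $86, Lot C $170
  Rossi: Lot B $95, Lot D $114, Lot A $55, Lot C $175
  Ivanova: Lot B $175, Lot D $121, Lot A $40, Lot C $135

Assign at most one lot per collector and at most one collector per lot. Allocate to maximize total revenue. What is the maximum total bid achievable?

Max total: $602

Treat this as an assignment problem: match each collector to one lot.
Optimal: Farahani→Lot D ($166), Osei→Lot A ($86), Rossi→Lot C ($175), Ivanova→Lot B ($175) — total 166+86+175+175 = $602.
Row-greedy (each collector in turn takes its best remaining lot) gives $471, worse by 131.
Every other assignment is strictly worse.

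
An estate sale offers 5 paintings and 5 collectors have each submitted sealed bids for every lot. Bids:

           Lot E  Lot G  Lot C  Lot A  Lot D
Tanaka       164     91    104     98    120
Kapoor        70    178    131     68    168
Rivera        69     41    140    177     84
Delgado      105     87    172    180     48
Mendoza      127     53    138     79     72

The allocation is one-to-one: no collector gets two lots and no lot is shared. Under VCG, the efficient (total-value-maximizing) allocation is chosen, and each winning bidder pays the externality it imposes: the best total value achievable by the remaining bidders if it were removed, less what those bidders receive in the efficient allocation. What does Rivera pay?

Efficient allocation: Tanaka→Lot D ($120), Kapoor→Lot G ($178), Rivera→Lot A ($177), Delgado→Lot C ($172), Mendoza→Lot E ($127); total welfare W = $774.
Rivera receives Lot A at value $177, so the others get W − 177 = $597.
Without Rivera: best allocation of the remaining 4 bidders over all 5 lots is Tanaka→Lot E ($164), Kapoor→Lot G ($178), Delgado→Lot A ($180), Mendoza→Lot C ($138), total $660.
VCG payment = (others' best without Rivera) − (others' welfare with Rivera) = 660 − 597 = $63.

Rivera pays $63.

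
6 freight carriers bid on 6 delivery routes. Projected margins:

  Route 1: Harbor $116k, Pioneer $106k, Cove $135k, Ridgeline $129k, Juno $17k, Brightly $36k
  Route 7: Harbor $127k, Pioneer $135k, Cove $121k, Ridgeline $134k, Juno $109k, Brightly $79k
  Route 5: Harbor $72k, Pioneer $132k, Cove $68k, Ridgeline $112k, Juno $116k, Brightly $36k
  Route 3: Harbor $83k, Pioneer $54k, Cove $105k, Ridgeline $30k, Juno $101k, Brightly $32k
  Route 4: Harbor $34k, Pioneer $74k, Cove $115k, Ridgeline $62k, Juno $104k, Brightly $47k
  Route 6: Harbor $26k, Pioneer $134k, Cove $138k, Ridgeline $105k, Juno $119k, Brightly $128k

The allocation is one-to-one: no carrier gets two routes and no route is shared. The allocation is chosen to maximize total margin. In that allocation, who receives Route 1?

Optimal: Harbor→Route 7 ($127k), Pioneer→Route 5 ($132k), Cove→Route 4 ($115k), Ridgeline→Route 1 ($129k), Juno→Route 3 ($101k), Brightly→Route 6 ($128k) — total 127+132+115+129+101+128 = $732k.
Next-best assignment: Harbor→Route 1, Pioneer→Route 5, Cove→Route 4, Ridgeline→Route 7, Juno→Route 3, Brightly→Route 6 = $726k.
Swapping Brightly↔Pioneer (Brightly→Route 5 $36k, Pioneer→Route 6 $134k) loses 90.
Ridgeline's own top route is Route 7 ($134k), but forcing Ridgeline→Route 7 and reassigning the rest optimally gives only $726k — worse by 6.

Ridgeline receives Route 1.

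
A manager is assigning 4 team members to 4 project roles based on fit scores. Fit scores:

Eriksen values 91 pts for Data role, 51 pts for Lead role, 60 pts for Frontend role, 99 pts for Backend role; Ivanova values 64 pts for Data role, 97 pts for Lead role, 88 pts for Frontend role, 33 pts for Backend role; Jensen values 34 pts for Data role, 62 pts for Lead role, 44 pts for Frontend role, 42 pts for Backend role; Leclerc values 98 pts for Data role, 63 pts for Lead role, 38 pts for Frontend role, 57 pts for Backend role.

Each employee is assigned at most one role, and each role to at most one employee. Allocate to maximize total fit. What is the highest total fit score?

Max total: 347 pts

Optimal: Eriksen→Backend role (99 pts), Ivanova→Frontend role (88 pts), Jensen→Lead role (62 pts), Leclerc→Data role (98 pts) — total 99+88+62+98 = 347 pts.
Column-greedy (each role in turn goes to its best remaining employee) gives 297 pts, worse by 50.
Next-best assignment: Eriksen→Backend role, Ivanova→Lead role, Jensen→Frontend role, Leclerc→Data role = 338 pts.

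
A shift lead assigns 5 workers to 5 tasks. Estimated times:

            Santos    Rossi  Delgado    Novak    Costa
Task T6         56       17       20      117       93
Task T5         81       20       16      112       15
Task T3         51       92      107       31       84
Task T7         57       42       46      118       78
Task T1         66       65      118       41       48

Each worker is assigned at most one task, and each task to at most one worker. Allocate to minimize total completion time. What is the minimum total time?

Minimum total: 169 min

This is a one-to-one assignment (minimum-cost bipartite matching).
Optimal: Santos→Task T3 (51 min), Rossi→Task T7 (42 min), Delgado→Task T6 (20 min), Novak→Task T1 (41 min), Costa→Task T5 (15 min) — total 51+42+20+41+15 = 169 min.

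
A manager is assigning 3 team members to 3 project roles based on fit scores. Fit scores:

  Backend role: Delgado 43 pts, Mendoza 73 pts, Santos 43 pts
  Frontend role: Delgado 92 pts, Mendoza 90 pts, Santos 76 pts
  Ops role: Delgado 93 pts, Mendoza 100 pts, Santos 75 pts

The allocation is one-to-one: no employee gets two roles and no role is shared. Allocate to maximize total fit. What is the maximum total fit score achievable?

Maximum total: 242 pts

Optimal: Delgado→Ops role (93 pts), Mendoza→Backend role (73 pts), Santos→Frontend role (76 pts) — total 93+73+76 = 242 pts.
Max-entry greedy (repeatedly take the single best remaining cell) gives 235 pts, worse by 7.
Next-best assignment: Delgado→Frontend role, Mendoza→Backend role, Santos→Ops role = 240 pts.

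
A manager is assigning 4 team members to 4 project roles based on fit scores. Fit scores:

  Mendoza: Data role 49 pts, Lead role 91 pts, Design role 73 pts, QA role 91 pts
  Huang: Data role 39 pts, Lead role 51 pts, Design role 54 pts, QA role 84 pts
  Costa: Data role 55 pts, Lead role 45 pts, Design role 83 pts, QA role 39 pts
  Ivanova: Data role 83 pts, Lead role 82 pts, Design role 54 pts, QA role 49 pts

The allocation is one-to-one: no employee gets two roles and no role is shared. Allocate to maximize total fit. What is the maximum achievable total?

Treat this as an assignment problem: match each employee to one role.
Optimal: Mendoza→Lead role (91 pts), Huang→QA role (84 pts), Costa→Design role (83 pts), Ivanova→Data role (83 pts) — total 91+84+83+83 = 341 pts.
Next-best assignment: Mendoza→QA role, Huang→Lead role, Costa→Design role, Ivanova→Data role = 308 pts.

Max total: 341 pts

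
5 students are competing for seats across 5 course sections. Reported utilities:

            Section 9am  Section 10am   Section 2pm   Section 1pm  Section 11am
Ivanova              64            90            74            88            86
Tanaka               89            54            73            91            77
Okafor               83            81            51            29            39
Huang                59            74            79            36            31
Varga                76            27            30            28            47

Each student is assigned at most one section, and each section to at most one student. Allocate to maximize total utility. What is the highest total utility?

Optimal: Ivanova→Section 11am (86 points), Tanaka→Section 1pm (91 points), Okafor→Section 10am (81 points), Huang→Section 2pm (79 points), Varga→Section 9am (76 points) — total 86+91+81+79+76 = 413 points.
Max-entry greedy (repeatedly take the single best remaining cell) gives 390 points, worse by 23.
No other one-to-one assignment exceeds 413 points.

Maximum total: 413 points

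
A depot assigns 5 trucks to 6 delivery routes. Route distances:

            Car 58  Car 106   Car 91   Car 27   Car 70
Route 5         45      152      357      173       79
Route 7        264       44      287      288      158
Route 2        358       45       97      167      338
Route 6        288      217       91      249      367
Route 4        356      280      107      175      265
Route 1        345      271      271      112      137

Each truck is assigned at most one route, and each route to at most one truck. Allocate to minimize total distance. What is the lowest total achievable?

Min total: 451 km

Treat this as an assignment problem: match each truck to one route.
Optimal: Car 58→Route 5 (45 km), Car 106→Route 2 (45 km), Car 91→Route 6 (91 km), Car 27→Route 1 (112 km), Car 70→Route 7 (158 km) — total 45+45+91+112+158 = 451 km.
Row-greedy (each truck in turn takes its cheapest remaining route) gives 557 km, worse by 106.
Swapping Car 58↔Car 27 (Car 58→Route 1 345 km, Car 27→Route 5 173 km) adds 361.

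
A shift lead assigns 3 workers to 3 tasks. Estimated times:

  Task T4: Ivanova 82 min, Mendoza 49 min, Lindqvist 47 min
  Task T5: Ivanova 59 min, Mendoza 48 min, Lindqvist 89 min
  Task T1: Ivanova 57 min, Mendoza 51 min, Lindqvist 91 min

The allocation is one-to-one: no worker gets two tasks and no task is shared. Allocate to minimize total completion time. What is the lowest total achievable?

Optimal: Ivanova→Task T1 (57 min), Mendoza→Task T5 (48 min), Lindqvist→Task T4 (47 min) — total 57+48+47 = 152 min.
Next-best assignment: Ivanova→Task T5, Mendoza→Task T1, Lindqvist→Task T4 = 157 min.
No other one-to-one assignment undercuts 152 min.

Min total: 152 min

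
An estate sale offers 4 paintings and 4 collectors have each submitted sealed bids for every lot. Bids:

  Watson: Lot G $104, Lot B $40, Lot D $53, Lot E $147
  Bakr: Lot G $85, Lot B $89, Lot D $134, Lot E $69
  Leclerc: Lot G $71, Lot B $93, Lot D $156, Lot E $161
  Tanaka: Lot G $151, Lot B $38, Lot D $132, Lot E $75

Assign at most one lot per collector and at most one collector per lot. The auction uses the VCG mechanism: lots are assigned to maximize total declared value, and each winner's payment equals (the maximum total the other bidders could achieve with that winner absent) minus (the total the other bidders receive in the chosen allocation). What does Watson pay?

Efficient allocation: Watson→Lot E ($147), Bakr→Lot B ($89), Leclerc→Lot D ($156), Tanaka→Lot G ($151); total welfare W = $543.
Watson receives Lot E at value $147, so the others get W − 147 = $396.
Without Watson: best allocation of the remaining 3 bidders over all 4 lots is Bakr→Lot D ($134), Leclerc→Lot E ($161), Tanaka→Lot G ($151), total $446.
VCG payment = (others' best without Watson) − (others' welfare with Watson) = 446 − 396 = $50.

Watson pays $50.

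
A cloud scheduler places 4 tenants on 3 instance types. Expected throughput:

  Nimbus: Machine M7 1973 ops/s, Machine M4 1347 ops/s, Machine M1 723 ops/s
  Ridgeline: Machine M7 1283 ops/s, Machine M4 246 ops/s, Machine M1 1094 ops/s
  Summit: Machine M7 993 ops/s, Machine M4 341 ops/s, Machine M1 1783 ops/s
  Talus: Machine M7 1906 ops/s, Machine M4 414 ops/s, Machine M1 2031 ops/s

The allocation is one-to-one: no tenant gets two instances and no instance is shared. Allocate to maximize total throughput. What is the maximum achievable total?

Treat this as an assignment problem: match each tenant to one instance.
Optimal: Talus→Machine M7 (1906 ops/s), Nimbus→Machine M4 (1347 ops/s), Summit→Machine M1 (1783 ops/s) — total 1906+1347+1783 = 5036 ops/s.
Row-greedy (each tenant in turn takes its best remaining instance) gives 3408 ops/s, worse by 1628.
Swapping Summit↔Nimbus (Summit→Machine M4 341 ops/s, Nimbus→Machine M1 723 ops/s) loses 2066.

Maximum total: 5036 ops/s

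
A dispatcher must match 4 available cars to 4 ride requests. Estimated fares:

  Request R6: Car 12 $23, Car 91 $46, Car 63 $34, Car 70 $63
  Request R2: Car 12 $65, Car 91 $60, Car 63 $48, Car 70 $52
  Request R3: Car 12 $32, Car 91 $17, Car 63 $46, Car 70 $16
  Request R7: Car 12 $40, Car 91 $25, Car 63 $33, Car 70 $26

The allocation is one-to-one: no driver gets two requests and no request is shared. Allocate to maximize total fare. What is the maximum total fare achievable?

Maximum total: $209

Optimal: Car 12→Request R7 ($40), Car 91→Request R2 ($60), Car 63→Request R3 ($46), Car 70→Request R6 ($63) — total 40+60+46+63 = $209.
Column-greedy (each request in turn goes to its best remaining driver) gives $199, worse by 10.
Swapping Car 91↔Car 12 (Car 91→Request R7 $25, Car 12→Request R2 $65) loses 10.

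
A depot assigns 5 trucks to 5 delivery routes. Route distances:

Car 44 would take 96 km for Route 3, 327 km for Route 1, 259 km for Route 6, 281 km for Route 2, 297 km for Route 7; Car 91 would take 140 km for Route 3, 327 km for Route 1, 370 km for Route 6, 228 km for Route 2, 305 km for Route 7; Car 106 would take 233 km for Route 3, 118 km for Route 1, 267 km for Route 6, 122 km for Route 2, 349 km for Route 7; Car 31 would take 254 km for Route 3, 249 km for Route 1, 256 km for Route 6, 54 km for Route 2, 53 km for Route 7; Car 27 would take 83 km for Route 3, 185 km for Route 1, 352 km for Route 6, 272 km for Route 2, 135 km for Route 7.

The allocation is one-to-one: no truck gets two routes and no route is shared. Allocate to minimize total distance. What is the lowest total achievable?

Optimal: Car 44→Route 6 (259 km), Car 91→Route 3 (140 km), Car 106→Route 1 (118 km), Car 31→Route 2 (54 km), Car 27→Route 7 (135 km) — total 259+140+118+54+135 = 706 km.
Min-entry greedy (repeatedly take the single cheapest remaining cell) gives 741 km, worse by 35.
Checked against all permutations: 706 km is optimal.

Minimum total: 706 km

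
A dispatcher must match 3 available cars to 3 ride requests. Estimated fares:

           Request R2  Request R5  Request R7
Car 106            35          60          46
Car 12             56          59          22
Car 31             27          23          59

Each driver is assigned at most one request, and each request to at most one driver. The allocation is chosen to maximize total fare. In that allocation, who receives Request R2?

Optimal: Car 106→Request R5 ($60), Car 12→Request R2 ($56), Car 31→Request R7 ($59) — total 60+56+59 = $175.
Next-best assignment: Car 106→Request R2, Car 12→Request R5, Car 31→Request R7 = $153.
Car 12's own top request is Request R5 ($59), but forcing Car 12→Request R5 and reassigning the rest optimally gives only $153 — worse by 22.

Car 12 receives Request R2.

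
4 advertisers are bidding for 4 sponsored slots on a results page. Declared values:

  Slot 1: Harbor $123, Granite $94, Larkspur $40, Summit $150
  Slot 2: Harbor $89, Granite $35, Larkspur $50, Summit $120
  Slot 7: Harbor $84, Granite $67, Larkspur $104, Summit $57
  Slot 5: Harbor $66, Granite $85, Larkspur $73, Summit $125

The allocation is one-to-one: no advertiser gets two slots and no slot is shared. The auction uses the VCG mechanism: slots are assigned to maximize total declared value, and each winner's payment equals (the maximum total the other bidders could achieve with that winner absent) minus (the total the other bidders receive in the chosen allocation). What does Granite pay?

Efficient allocation: Harbor→Slot 1 ($123), Granite→Slot 5 ($85), Larkspur→Slot 7 ($104), Summit→Slot 2 ($120); total welfare W = $432.
Granite receives Slot 5 at value $85, so the others get W − 85 = $347.
Without Granite: best allocation of the remaining 3 bidders over all 4 slots is Harbor→Slot 1 ($123), Larkspur→Slot 7 ($104), Summit→Slot 5 ($125), total $352.
VCG payment = (others' best without Granite) − (others' welfare with Granite) = 352 − 347 = $5.

Granite pays $5.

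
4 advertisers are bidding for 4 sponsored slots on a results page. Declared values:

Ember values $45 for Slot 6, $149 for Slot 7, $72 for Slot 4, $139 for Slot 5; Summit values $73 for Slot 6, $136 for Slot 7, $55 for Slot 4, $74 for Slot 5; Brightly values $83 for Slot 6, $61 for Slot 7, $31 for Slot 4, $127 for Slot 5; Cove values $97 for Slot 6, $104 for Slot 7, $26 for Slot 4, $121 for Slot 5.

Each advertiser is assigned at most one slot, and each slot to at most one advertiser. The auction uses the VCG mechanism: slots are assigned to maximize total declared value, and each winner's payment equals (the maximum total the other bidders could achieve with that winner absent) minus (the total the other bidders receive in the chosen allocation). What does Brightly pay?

Efficient allocation: Ember→Slot 4 ($72), Summit→Slot 7 ($136), Brightly→Slot 5 ($127), Cove→Slot 6 ($97); total welfare W = $432.
Brightly receives Slot 5 at value $127, so the others get W − 127 = $305.
Without Brightly: best allocation of the remaining 3 bidders over all 4 slots is Ember→Slot 5 ($139), Summit→Slot 7 ($136), Cove→Slot 6 ($97), total $372.
VCG payment = (others' best without Brightly) − (others' welfare with Brightly) = 372 − 305 = $67.

Brightly pays $67.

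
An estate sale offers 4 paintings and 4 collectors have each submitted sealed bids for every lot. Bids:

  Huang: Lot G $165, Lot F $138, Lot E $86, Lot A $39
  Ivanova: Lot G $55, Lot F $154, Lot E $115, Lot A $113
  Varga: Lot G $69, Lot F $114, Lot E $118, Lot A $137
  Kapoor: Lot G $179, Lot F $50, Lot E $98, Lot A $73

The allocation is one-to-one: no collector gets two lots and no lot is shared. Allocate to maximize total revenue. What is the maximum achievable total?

This is the linear assignment problem.
Optimal: Huang→Lot F ($138), Ivanova→Lot E ($115), Varga→Lot A ($137), Kapoor→Lot G ($179) — total 138+115+137+179 = $569.

Max total: $569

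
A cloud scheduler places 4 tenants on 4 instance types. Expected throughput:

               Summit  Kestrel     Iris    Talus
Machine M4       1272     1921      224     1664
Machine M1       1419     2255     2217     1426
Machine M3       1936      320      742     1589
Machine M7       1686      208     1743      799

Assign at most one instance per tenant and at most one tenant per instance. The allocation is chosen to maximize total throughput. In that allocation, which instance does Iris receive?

Optimal: Summit→Machine M3 (1936 ops/s), Kestrel→Machine M1 (2255 ops/s), Iris→Machine M7 (1743 ops/s), Talus→Machine M4 (1664 ops/s) — total 1936+2255+1743+1664 = 7598 ops/s.
Column-greedy (each instance in turn goes to its best remaining tenant) gives 6873 ops/s, worse by 725.
Checked against all permutations: 7598 ops/s is optimal.
Iris's own top instance is Machine M1 (2217 ops/s), but forcing Iris→Machine M1 and reassigning the rest optimally gives only 7413 ops/s — worse by 185.

Iris receives Machine M7.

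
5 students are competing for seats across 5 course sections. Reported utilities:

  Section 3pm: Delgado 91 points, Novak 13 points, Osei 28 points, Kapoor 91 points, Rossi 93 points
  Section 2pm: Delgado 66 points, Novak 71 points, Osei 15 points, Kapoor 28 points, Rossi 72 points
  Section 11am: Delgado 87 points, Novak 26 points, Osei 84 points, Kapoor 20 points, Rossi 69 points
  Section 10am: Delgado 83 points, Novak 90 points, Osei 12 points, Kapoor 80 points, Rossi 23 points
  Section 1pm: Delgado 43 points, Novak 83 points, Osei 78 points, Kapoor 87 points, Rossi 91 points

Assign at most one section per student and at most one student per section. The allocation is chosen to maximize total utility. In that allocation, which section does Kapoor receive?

Kapoor receives Section 1pm.

Optimal: Delgado→Section 3pm (91 points), Novak→Section 10am (90 points), Osei→Section 11am (84 points), Kapoor→Section 1pm (87 points), Rossi→Section 2pm (72 points) — total 91+90+84+87+72 = 424 points.
Max-entry greedy (repeatedly take the single best remaining cell) gives 372 points, worse by 52.
Kapoor's own top section is Section 3pm (91 points), but forcing Kapoor→Section 3pm and reassigning the rest optimally gives only 422 points — worse by 2.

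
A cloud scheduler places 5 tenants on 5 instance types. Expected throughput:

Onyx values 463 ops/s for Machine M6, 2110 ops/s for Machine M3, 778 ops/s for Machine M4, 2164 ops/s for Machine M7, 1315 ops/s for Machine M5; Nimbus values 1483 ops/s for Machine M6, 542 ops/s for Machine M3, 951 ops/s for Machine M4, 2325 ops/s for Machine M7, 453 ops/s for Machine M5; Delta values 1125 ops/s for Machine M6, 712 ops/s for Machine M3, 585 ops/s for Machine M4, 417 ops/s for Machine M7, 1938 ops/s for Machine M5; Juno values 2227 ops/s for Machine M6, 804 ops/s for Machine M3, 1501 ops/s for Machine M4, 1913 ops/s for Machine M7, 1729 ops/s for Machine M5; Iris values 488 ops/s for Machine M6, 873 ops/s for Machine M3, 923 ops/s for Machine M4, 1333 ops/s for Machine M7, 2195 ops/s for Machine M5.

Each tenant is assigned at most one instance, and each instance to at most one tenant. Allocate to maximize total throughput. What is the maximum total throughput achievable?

Max total: 9523 ops/s

This is the linear assignment problem.
Optimal: Onyx→Machine M3 (2110 ops/s), Nimbus→Machine M7 (2325 ops/s), Delta→Machine M5 (1938 ops/s), Juno→Machine M6 (2227 ops/s), Iris→Machine M4 (923 ops/s) — total 2110+2325+1938+2227+923 = 9523 ops/s.
Column-greedy (each instance in turn goes to its best remaining tenant) gives 8559 ops/s, worse by 964.
Next-best assignment: Onyx→Machine M3, Nimbus→Machine M7, Delta→Machine M4, Juno→Machine M6, Iris→Machine M5 = 9442 ops/s.
Swapping Juno↔Iris (Juno→Machine M4 1501 ops/s, Iris→Machine M6 488 ops/s) loses 1161.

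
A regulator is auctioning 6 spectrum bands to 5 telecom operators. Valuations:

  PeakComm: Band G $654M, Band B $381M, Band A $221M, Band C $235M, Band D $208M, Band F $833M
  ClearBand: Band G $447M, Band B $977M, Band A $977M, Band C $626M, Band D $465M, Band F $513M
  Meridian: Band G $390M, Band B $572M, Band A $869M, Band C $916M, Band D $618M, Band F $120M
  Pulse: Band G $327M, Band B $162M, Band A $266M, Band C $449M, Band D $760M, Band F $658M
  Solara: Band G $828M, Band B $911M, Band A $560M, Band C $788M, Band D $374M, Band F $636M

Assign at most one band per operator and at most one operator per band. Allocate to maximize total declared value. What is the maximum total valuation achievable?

Max total: $4397M

Optimal: PeakComm→Band F ($833M), ClearBand→Band A ($977M), Meridian→Band C ($916M), Pulse→Band D ($760M), Solara→Band B ($911M) — total 833+977+916+760+911 = $4397M.
Max-entry greedy (repeatedly take the single best remaining cell) gives $4314M, worse by 83.
Next-best assignment: PeakComm→Band F, ClearBand→Band B, Meridian→Band C, Pulse→Band D, Solara→Band G = $4314M.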